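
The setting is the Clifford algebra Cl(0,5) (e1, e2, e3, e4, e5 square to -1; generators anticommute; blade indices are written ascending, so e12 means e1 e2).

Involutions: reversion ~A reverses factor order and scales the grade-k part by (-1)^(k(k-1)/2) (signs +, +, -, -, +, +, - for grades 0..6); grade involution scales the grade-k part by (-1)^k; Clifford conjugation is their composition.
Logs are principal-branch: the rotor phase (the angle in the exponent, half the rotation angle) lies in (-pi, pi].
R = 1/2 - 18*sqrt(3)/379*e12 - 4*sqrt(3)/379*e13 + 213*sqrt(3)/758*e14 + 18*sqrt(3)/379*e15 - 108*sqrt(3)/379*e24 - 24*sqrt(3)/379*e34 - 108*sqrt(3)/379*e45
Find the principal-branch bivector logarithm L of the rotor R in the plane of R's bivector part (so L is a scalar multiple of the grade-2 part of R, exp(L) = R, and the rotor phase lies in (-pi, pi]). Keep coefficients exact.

The scalar part of R is 1/2, and that scalar determines the rotor phase on the principal branch; recovering the unit plane as bivector-part over sine of the phase gives L = phase * plane.
Concretely: cos(phase) = 1/2 gives phase = ±pi/3, and since phase/sin(phase) is even the sign is immaterial: L = (phase/sin(phase)) * <R>_2 = (2*sqrt(3)*pi/9) * <R>_2.
Answer: -12*pi/379*e12 - 8*pi/1137*e13 + 71*pi/379*e14 + 12*pi/379*e15 - 72*pi/379*e24 - 16*pi/379*e34 - 72*pi/379*e45


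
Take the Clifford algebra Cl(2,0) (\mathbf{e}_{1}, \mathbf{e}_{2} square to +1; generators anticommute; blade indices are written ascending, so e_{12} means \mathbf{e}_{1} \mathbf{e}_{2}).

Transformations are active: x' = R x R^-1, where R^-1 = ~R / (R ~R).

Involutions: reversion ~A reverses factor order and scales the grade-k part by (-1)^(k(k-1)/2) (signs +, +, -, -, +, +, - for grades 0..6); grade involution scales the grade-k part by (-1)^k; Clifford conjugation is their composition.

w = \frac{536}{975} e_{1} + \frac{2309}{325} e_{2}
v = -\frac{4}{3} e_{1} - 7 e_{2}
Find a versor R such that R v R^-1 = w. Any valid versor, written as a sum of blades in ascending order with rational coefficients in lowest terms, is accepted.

R = v + w = -\frac{764}{975} e_{1} + \frac{34}{325} e_{2} works: the equal norms (\frac{457}{9}) guarantee its sandwich swaps v into w.
Answer: -\frac{764}{975} e_{1} + \frac{34}{325} e_{2}


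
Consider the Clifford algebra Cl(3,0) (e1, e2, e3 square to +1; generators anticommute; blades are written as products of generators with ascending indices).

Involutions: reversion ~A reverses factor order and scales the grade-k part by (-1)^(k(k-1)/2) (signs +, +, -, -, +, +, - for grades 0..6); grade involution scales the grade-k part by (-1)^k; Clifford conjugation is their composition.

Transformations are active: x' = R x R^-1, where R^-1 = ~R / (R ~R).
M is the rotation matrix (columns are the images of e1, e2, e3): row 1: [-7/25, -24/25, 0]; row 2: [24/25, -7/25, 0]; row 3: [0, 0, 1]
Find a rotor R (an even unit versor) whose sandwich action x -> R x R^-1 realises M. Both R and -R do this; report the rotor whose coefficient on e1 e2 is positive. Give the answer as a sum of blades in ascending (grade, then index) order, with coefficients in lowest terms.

Method: write R = a + b12*e1 e2 + b13*e1 e3 + b23*e2 e3 with a^2 + b12^2 + b13^2 + b23^2 = 1 (so R^-1 = ~R). Expanding the columns R e_j ~R gives tr M = 4a^2 - 1 and, from the antisymmetric part, M21 - M12 = -4a*b12, M13 - M31 = 4a*b13, M32 - M23 = -4a*b23.
Here tr M = 11/25, so a^2 = (1 + tr M)/4 = 9/25 and a = ±3/5. Taking a = 3/5: M21 - M12 = 48/25, M13 - M31 = 0, M32 - M23 = 0, giving b12 = -4/5, b13 = 0, b23 = 0, i.e. R = 3/5 - 4/5*e1 e2.
Its e1 e2 coefficient is negative, so report the other preimage -R.
Answer: -3/5 + 4/5*e1 e2. Key observation: the double cover Spin(3) -> SO(3) sends R and -R to the same matrix (trace 11/25 here), so the stated sign of the e1 e2 coefficient is what selects one sheet.


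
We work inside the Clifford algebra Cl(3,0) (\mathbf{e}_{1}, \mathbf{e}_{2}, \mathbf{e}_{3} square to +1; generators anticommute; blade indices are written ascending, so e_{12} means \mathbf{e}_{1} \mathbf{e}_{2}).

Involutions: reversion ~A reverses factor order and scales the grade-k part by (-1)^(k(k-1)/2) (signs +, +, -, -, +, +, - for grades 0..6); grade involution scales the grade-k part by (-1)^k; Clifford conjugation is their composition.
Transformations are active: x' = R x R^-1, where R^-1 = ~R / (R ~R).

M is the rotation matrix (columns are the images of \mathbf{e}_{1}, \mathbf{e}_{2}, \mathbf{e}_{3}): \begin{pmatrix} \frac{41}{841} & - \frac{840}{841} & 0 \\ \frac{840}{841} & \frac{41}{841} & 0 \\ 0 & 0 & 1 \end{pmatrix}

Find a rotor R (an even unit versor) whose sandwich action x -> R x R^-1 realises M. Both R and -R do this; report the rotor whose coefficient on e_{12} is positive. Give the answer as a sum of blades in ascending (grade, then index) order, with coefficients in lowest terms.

Method: write R = a + b12*e_{12} + b13*e_{13} + b23*e_{23} with a^2 + b12^2 + b13^2 + b23^2 = 1 (so R^-1 = ~R). Expanding the columns R e_j ~R gives tr M = 4a^2 - 1 and, from the antisymmetric part, M21 - M12 = -4a*b12, M13 - M31 = 4a*b13, M32 - M23 = -4a*b23.
Here tr M = \frac{923}{841}, so a^2 = (1 + tr M)/4 = \frac{441}{841} and a = ±\frac{21}{29}. Taking a = \frac{21}{29}: M21 - M12 = \frac{1680}{841}, M13 - M31 = 0, M32 - M23 = 0, giving b12 = -\frac{20}{29}, b13 = 0, b23 = 0, i.e. R = \frac{21}{29} - \frac{20}{29} e_{12}.
Its e_{12} coefficient is negative, so report the other preimage -R.
Answer: -\frac{21}{29} + \frac{20}{29} e_{12}. Uniqueness: Spin(3) -> SO(3) maps R and -R to the same rotation of trace \frac{923}{841}; fixing the sign of the e_{12} coefficient removes the ambiguity.


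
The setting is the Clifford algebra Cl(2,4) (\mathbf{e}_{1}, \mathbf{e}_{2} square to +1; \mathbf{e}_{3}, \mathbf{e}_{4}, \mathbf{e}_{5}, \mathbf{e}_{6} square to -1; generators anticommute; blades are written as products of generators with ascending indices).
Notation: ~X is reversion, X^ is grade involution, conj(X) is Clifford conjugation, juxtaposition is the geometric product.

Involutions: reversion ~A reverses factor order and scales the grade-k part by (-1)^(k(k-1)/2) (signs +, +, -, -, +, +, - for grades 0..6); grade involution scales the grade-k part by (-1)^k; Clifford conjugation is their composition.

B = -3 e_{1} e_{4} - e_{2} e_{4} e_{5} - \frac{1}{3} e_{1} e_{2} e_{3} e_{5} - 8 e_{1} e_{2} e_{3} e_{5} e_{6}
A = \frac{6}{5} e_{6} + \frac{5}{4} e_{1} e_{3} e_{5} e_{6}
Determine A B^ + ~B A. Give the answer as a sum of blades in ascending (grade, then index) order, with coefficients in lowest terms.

first term: 10 e_{2} + \frac{5}{12} e_{2} e_{6} - \frac{18}{5} e_{1} e_{4} e_{6} - \frac{48}{5} e_{1} e_{2} e_{3} e_{5} - \frac{6}{5} e_{2} e_{4} e_{5} e_{6} + \frac{15}{4} e_{3} e_{4} e_{5} e_{6} - \frac{5}{4} e_{1} e_{2} e_{3} e_{4} e_{6} - \frac{2}{5} e_{1} e_{2} e_{3} e_{5} e_{6}
second term: -10 e_{2} - \frac{5}{12} e_{2} e_{6} + \frac{18}{5} e_{1} e_{4} e_{6} + \frac{48}{5} e_{1} e_{2} e_{3} e_{5} + \frac{6}{5} e_{2} e_{4} e_{5} e_{6} + \frac{15}{4} e_{3} e_{4} e_{5} e_{6} + \frac{5}{4} e_{1} e_{2} e_{3} e_{4} e_{6} - \frac{2}{5} e_{1} e_{2} e_{3} e_{5} e_{6}
Answer: \frac{15}{2} e_{3} e_{4} e_{5} e_{6} - \frac{4}{5} e_{1} e_{2} e_{3} e_{5} e_{6}


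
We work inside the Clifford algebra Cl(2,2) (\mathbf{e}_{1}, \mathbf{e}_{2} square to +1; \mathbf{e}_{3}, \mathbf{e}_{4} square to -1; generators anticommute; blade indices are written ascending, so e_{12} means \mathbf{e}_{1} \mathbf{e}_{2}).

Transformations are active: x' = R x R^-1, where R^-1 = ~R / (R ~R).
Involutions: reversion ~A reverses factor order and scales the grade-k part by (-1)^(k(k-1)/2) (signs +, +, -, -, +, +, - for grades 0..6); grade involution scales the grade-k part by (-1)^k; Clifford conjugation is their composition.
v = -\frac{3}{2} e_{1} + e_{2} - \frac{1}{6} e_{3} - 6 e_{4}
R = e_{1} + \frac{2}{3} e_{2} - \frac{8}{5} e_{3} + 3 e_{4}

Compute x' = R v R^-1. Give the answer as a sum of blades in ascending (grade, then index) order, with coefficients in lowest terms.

~R = e_{1} + \frac{2}{3} e_{2} - \frac{8}{5} e_{3} + 3 e_{4}, and R ~R = -\frac{2276}{225}, so R^-1 = ~R / (-\frac{2276}{225}).
R v = \frac{169}{10} + 2 e_{12} - \frac{77}{30} e_{13} - \frac{3}{2} e_{14} + \frac{67}{45} e_{23} - 7 e_{24} + \frac{101}{10} e_{34}
Answer: -\frac{4191}{2276} e_{1} - \frac{3673}{1138} e_{2} + \frac{18821}{3414} e_{3} - \frac{9159}{2276} e_{4}


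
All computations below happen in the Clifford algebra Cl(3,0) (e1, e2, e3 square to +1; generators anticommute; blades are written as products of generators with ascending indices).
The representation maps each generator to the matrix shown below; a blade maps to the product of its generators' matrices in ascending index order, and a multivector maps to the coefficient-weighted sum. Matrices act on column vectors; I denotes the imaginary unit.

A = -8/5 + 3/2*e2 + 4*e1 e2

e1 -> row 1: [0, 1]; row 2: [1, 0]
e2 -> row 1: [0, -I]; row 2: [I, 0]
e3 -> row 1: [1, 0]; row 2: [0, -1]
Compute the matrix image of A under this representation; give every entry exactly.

Bivector images (products of the table entries): rho(e1 e2) = rho(e1)rho(e2) = row 1: [I, 0]; row 2: [0, -I].
M = (-8/5)*1 + (3/2)*rho(e2) + (4)*rho(e1 e2), summed entrywise (1 is the identity matrix):
Answer: row 1: [-8/5 + 4*I, -3*I/2]; row 2: [3*I/2, -8/5 - 4*I]


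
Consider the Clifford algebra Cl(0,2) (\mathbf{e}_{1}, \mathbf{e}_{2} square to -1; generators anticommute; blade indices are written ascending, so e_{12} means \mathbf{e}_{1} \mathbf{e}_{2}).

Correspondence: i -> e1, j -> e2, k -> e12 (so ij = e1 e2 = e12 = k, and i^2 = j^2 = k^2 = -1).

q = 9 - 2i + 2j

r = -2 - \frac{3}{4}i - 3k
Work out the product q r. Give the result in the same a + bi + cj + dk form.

In blades: q = 9 - 2 e_{1} + 2 e_{2}, r = -2 - \frac{3}{4} e_{1} - 3 e_{12}.
Distribute q over r term by term (generator squares from the signature, products reordered to ascending indices): (9)*r = -18 - \frac{27}{4} e_{1} - 27 e_{12}; (-2 e_{1})*r = -\frac{3}{2} + 4 e_{1} - 6 e_{2}; (2 e_{2})*r = -6 e_{1} - 4 e_{2} + \frac{3}{2} e_{12}.
Sum: -\frac{39}{2} - \frac{35}{4} e_{1} - 10 e_{2} - \frac{51}{2} e_{12}; translating back through the correspondence:
Answer: -\frac{39}{2} - \frac{35}{4}i - 10j - \frac{51}{2}k


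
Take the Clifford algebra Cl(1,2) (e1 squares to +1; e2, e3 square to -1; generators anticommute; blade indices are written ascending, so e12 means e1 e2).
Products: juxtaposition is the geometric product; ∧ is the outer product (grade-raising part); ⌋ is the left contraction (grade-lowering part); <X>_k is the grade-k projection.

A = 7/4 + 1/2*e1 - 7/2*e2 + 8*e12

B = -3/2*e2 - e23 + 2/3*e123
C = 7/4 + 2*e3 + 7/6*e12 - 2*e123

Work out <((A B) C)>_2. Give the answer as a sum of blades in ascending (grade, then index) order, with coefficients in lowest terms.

step 1: -21/4 + 12*e1 - 21/8*e2 + 11/6*e3 - 3/4*e12 + 17/3*e13 - 17/12*e23 + 2/3*e123
step 2: -595/48 + 181/48*e1 + 2263/96*e2 - 361/72*e3 - 245/48*e12 + 2701/72*e13 - 3617/144*e23 + 443/36*e123
step 3: -245/48*e12 + 2701/72*e13 - 3617/144*e23
Answer: -245/48*e12 + 2701/72*e13 - 3617/144*e23


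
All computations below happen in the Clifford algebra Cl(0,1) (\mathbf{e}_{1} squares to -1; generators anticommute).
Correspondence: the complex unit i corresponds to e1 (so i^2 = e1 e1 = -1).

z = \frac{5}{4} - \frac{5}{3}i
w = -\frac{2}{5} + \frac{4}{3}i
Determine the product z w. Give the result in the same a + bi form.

In blades: z = \frac{5}{4} - \frac{5}{3} e_{1}, w = -\frac{2}{5} + \frac{4}{3} e_{1}.
Distribute z over w term by term (generator squares from the signature, products reordered to ascending indices): (\frac{5}{4})*w = -\frac{1}{2} + \frac{5}{3} e_{1}; (-\frac{5}{3} e_{1})*w = \frac{20}{9} + \frac{2}{3} e_{1}.
Sum: \frac{31}{18} + \frac{7}{3} e_{1}; translating back through the correspondence:
Answer: \frac{31}{18} + \frac{7}{3}i


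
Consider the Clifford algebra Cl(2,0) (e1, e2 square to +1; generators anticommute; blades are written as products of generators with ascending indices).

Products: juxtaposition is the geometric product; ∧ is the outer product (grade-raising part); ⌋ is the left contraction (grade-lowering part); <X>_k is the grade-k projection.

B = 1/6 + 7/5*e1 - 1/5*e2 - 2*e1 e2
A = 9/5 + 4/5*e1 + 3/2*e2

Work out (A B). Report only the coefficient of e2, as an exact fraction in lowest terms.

step 1: 28/25 + 424/75*e1 - 171/100*e2 - 293/50*e1 e2
Answer: -171/100


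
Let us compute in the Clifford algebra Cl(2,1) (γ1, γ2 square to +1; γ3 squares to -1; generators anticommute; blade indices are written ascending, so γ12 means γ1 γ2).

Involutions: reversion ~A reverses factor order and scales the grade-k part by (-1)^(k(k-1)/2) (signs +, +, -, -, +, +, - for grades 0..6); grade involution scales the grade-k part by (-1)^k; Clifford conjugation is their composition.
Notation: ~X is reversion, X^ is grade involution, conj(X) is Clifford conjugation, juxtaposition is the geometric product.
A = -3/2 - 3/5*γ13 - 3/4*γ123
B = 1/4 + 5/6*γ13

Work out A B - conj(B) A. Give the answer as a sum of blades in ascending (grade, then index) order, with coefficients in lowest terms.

first term: -7/8 + 5/8*γ2 - 7/5*γ13 - 3/16*γ123
second term: 1/8 - 5/8*γ2 + 11/10*γ13 - 3/16*γ123
Answer: -1 + 5/4*γ2 - 5/2*γ13


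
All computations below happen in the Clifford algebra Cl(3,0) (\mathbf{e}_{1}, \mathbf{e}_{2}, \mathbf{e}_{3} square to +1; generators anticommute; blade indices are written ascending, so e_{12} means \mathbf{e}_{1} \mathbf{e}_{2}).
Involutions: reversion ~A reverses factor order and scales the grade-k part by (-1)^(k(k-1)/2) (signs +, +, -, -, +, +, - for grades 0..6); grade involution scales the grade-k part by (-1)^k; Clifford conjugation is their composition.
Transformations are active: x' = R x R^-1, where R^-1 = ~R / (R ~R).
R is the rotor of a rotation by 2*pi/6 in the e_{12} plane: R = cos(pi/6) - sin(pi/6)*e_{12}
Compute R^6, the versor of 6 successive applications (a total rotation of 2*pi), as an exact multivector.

The rotor phase is half the rotation angle and phases add under composition, so 6 steps in the e_{12} plane accumulate phase 6*(pi/6) = \pi: R^6 = cos(\pi) - sin(\pi)*e_{12}.
cos(\pi) = -1 and sin(\pi) = 0, so R^6 = -1. The total rotation 2*pi is 1 full turn, so every vector returns to itself, yet the rotor is -1, on the OTHER sheet of the double cover (an odd number of 2*pi turns).
Answer: -1


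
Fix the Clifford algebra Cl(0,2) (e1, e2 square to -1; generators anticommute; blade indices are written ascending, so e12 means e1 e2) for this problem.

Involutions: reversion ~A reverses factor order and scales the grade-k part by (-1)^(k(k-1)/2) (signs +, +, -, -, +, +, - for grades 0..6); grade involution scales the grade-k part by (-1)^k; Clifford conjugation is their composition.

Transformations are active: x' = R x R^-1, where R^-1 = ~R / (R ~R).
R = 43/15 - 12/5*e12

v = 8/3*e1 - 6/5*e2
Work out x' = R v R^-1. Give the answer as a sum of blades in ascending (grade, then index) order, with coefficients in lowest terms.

~R = 43/15 + 12/5*e12, and R ~R = 629/45, so R^-1 = ~R / (629/45).
R v = 1072/225*e1 - 246/25*e2
Answer: -33608/47175*e1 - 44598/15725*e2


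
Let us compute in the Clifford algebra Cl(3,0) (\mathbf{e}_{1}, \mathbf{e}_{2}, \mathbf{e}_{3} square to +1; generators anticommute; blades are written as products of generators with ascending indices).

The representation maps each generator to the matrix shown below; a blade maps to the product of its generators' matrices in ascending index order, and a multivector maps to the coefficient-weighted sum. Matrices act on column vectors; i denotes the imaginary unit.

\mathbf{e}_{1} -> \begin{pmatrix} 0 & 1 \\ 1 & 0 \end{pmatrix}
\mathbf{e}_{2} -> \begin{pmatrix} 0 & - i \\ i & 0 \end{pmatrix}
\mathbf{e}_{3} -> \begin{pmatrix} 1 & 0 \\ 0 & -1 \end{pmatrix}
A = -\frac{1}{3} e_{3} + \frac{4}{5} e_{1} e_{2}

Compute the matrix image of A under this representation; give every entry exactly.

Bivector images (products of the table entries): rho(e_{1} e_{2}) = rho(\mathbf{e}_{1})rho(\mathbf{e}_{2}) = \begin{pmatrix} i & 0 \\ 0 & - i \end{pmatrix}.
M = (-\frac{1}{3})*rho(e_{3}) + (\frac{4}{5})*rho(e_{1} e_{2}), summed entrywise:
Answer: \begin{pmatrix} - \frac{1}{3} + \frac{4 i}{5} & 0 \\ 0 & \frac{1}{3} - \frac{4 i}{5} \end{pmatrix}


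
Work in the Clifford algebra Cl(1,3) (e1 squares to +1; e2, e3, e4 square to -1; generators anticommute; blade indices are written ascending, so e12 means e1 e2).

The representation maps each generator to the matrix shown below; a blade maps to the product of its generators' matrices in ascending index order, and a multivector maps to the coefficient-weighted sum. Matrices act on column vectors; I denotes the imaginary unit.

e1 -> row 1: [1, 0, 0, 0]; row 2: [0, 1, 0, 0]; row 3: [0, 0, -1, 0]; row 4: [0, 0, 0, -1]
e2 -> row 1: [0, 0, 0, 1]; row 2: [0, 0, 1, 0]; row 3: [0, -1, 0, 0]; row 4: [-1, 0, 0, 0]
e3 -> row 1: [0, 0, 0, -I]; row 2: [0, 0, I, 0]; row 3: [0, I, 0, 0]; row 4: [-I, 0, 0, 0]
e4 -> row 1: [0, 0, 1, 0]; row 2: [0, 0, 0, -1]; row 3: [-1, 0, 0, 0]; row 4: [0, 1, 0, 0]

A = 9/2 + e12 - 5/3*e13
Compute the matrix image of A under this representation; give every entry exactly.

Bivector images (products of the table entries): rho(e12) = rho(e1)rho(e2) = row 1: [0, 0, 0, 1]; row 2: [0, 0, 1, 0]; row 3: [0, 1, 0, 0]; row 4: [1, 0, 0, 0]; rho(e13) = rho(e1)rho(e3) = row 1: [0, 0, 0, -I]; row 2: [0, 0, I, 0]; row 3: [0, -I, 0, 0]; row 4: [I, 0, 0, 0].
M = (9/2)*1 + (1)*rho(e12) + (-5/3)*rho(e13), summed entrywise (1 is the identity matrix):
Answer: row 1: [9/2, 0, 0, 1 + 5*I/3]; row 2: [0, 9/2, 1 - 5*I/3, 0]; row 3: [0, 1 + 5*I/3, 9/2, 0]; row 4: [1 - 5*I/3, 0, 0, 9/2]


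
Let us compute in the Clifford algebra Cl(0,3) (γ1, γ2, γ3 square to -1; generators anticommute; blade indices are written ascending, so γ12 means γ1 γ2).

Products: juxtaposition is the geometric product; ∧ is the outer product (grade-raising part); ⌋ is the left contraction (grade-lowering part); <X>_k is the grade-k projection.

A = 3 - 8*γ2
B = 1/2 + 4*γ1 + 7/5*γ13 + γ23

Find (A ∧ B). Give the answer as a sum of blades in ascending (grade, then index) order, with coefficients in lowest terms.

step 1: 3/2 + 12*γ1 - 4*γ2 + 32*γ12 + 21/5*γ13 + 3*γ23 + 56/5*γ123
Answer: 3/2 + 12*γ1 - 4*γ2 + 32*γ12 + 21/5*γ13 + 3*γ23 + 56/5*γ123


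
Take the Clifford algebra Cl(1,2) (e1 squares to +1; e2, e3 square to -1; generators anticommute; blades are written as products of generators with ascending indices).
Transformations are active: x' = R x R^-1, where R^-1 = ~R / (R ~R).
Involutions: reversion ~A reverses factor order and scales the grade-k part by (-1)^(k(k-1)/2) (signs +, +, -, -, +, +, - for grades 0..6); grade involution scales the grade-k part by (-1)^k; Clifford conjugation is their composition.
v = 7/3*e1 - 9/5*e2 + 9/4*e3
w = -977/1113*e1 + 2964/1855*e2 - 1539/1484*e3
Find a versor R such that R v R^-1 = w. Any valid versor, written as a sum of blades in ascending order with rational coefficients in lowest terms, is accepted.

Key observation: q(v) = q(w) = -10289/3600 (sandwiches preserve the norm), so R = v + w = 540/371*e1 - 75/371*e2 + 450/371*e3 works whenever it is invertible — the component of v along it is kept and (v - w)/2 reverses, sending v to w.
Answer: 540/371*e1 - 75/371*e2 + 450/371*e3


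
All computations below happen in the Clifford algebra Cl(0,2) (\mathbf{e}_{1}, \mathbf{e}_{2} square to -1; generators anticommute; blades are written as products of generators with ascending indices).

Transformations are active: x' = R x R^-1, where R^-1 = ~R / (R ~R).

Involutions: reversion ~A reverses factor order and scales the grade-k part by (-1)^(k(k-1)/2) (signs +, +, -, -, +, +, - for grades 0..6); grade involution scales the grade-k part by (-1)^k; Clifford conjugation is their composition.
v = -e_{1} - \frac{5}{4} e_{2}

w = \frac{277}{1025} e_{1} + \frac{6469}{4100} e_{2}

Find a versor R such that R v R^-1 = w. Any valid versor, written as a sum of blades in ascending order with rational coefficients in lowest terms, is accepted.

R = v + w = -\frac{748}{1025} e_{1} + \frac{336}{1025} e_{2} works: the equal norms (-\frac{41}{16}) guarantee its sandwich swaps v into w.
Answer: -\frac{748}{1025} e_{1} + \frac{336}{1025} e_{2}


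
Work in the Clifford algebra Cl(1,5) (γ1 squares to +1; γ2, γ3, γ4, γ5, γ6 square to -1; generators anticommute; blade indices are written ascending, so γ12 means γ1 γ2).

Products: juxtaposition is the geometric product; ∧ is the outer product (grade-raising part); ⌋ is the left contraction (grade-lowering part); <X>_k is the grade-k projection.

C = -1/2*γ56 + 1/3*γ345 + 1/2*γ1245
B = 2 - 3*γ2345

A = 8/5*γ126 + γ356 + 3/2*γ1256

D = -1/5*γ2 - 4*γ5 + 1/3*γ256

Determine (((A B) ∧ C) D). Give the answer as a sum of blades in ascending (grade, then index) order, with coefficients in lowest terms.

step 1: 16/5*γ126 - 3*γ246 + 2*γ356 + 3*γ1256 + 9/2*γ1346 + 24/5*γ13456
step 2: -16/15*γ123456
step 3: -16/45*γ134 + 64/15*γ12346 - 16/75*γ13456
Answer: -16/45*γ134 + 64/15*γ12346 - 16/75*γ13456


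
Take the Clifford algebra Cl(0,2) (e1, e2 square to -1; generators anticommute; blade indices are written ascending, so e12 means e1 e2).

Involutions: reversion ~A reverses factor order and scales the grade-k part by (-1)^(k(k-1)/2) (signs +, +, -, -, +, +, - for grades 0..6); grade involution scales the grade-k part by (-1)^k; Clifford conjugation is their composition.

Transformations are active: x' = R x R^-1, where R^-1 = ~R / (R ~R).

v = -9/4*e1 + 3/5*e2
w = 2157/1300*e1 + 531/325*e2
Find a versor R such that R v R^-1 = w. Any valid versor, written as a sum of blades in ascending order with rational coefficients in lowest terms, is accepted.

Construction: equal norms (both -2169/400) license R = v + w = -192/325*e1 + 726/325*e2 — nothing changes along that direction, while (v - w)/2 changes sign, so v maps onto w.
Answer: -192/325*e1 + 726/325*e2


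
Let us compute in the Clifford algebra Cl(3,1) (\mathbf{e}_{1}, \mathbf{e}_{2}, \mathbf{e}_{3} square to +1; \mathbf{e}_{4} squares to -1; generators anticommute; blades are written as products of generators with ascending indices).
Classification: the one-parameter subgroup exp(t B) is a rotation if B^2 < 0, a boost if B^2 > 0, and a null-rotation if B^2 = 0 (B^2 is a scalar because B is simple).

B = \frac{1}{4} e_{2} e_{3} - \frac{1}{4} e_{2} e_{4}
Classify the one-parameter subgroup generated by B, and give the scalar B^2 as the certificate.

B^2 term by term: the squares give (\frac{1}{4})^2*(e_{2} e_{3})^2 + (-\frac{1}{4})^2*(e_{2} e_{4})^2 = \frac{1}{16}*(-1) + \frac{1}{16}*(+1) = 0 (each basis 2-blade squares to minus the product of its generators' squares); cross terms between blades sharing an index anticommute and cancel. So B^2 = 0.
Answer: null-rotation, certificate B^2 = 0. The scalar 0 is the complete invariant here: its sign names the subgroup type.


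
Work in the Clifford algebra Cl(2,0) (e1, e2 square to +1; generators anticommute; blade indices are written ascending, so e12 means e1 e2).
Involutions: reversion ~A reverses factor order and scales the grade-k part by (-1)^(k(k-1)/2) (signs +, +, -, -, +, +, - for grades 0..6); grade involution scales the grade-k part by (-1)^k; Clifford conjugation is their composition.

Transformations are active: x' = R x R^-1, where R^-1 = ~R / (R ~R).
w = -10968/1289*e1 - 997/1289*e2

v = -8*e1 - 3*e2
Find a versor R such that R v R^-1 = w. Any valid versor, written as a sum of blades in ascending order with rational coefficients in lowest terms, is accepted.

Sketch: the shared square 73 makes R = v + w = -21280/1289*e1 - 4864/1289*e2 the natural versor; its sandwich fixes that direction, negates (v - w)/2, and sends v to w.
Answer: -21280/1289*e1 - 4864/1289*e2


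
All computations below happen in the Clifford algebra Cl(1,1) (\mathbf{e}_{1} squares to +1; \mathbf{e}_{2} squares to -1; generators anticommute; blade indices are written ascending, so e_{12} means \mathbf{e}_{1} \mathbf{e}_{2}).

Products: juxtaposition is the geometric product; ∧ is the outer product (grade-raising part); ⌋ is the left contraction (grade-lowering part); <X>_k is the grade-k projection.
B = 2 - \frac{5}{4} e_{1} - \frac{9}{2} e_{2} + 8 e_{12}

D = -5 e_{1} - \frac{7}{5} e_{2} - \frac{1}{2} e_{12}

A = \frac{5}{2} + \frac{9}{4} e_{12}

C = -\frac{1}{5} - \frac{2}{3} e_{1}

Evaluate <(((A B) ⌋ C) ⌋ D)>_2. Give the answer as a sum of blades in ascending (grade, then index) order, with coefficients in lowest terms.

step 1: 23 + 7 e_{1} - \frac{135}{16} e_{2} + \frac{49}{2} e_{12}
step 2: -\frac{139}{15} - \frac{46}{3} e_{1}
step 3: \frac{230}{3} + \frac{139}{3} e_{1} + \frac{516}{25} e_{2} + \frac{139}{30} e_{12}
step 4: \frac{139}{30} e_{12}
Answer: \frac{139}{30} e_{12}


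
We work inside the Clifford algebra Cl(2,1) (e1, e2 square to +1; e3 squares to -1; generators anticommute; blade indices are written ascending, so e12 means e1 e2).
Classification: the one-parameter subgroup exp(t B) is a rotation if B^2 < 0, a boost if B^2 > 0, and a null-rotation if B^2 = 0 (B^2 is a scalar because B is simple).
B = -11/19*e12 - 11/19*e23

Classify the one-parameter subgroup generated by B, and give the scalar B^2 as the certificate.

B^2 term by term: the squares give (-11/19)^2*(e12)^2 + (-11/19)^2*(e23)^2 = 121/361*(-1) + 121/361*(+1) = 0 (each basis 2-blade squares to minus the product of its generators' squares); cross terms between blades sharing an index anticommute and cancel. So B^2 = 0.
Answer: null-rotation, certificate B^2 = 0. Why this suffices: the scalar 0 survives any versor conjugation, so its sign alone determines the class however B is presented.


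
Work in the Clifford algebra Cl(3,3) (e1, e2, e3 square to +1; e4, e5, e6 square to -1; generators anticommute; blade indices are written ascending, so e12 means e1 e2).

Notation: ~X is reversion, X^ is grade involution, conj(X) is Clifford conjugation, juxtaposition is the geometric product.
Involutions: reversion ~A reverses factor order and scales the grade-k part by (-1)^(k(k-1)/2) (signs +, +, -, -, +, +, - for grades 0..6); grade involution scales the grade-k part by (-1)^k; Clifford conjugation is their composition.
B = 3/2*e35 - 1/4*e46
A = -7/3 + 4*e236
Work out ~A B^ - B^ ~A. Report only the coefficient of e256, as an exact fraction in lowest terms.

first term: -7/2*e35 + 7/12*e46 + e234 - 6*e256
second term: -7/2*e35 + 7/12*e46 - e234 + 6*e256
Answer: -12


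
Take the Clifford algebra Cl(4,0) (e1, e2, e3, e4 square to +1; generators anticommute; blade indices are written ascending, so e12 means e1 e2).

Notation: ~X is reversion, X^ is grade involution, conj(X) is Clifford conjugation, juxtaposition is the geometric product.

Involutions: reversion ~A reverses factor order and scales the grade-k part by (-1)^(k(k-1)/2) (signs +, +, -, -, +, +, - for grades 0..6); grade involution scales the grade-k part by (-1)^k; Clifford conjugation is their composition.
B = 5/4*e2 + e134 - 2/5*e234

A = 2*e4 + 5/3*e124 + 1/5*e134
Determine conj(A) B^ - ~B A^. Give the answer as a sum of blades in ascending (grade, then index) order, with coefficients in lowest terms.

first term: 1/5 - 2/25*e12 + 8/3*e13 + 25/12*e14 + 13/15*e23 - 5/2*e24 - 1/4*e1234
second term: -1/5 - 2/25*e12 + 8/3*e13 + 25/12*e14 + 13/15*e23 - 5/2*e24 + 1/4*e1234
Answer: 2/5 - 1/2*e1234


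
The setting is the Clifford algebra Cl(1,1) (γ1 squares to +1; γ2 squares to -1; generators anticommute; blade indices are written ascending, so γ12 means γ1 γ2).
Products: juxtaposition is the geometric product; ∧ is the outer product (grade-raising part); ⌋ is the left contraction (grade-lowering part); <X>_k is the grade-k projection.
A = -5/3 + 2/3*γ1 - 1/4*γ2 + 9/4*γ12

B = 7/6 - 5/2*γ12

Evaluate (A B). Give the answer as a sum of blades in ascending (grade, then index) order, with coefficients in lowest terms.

step 1: -545/72 + 101/72*γ1 - 47/24*γ2 + 163/24*γ12
Answer: -545/72 + 101/72*γ1 - 47/24*γ2 + 163/24*γ12


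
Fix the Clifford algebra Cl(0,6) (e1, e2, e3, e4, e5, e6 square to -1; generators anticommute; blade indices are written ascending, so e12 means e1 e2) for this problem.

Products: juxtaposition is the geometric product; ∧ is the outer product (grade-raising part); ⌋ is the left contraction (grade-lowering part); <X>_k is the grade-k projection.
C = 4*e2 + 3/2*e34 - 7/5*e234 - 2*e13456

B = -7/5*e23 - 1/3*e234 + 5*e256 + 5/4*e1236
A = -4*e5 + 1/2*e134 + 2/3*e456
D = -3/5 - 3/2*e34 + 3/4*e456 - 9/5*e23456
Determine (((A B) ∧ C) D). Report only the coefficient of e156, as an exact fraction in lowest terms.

step 1: 1/6*e12 + 10/3*e24 - 20*e26 - 7/10*e124 + 28/5*e235 - 5/8*e246 - 4/3*e2345 + 2/9*e2356 + 5/6*e12345 + 5*e12356 - 14/15*e23456 + 5/2*e123456
step 2: 1/4*e1234 - 30*e2346
step 3: -54*e5 + 3/8*e12 - 45*e26 - 9/20*e156 - 45/2*e235 - 3/20*e1234 + 18*e2346 - 3/16*e12356
Answer: -9/20


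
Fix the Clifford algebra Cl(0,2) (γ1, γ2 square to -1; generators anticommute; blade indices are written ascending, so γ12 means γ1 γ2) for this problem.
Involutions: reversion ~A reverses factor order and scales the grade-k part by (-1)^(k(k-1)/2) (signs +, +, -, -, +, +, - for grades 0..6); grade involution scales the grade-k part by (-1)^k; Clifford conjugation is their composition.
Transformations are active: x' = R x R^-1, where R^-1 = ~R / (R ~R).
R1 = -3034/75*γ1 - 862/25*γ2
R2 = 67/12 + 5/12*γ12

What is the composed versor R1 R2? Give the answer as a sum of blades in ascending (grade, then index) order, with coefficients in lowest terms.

Distribute over the terms of R1 (each basis-blade product reordered to ascending indices, repeated generators contracted through their squares):
(-3034/75*γ1) R2 = -101639/450*γ1 + 1517/90*γ2
(-862/25*γ2) R2 = -431/30*γ1 - 28877/150*γ2
Summing the partial products and collecting blades:
Answer: -54052/225*γ1 - 39523/225*γ2


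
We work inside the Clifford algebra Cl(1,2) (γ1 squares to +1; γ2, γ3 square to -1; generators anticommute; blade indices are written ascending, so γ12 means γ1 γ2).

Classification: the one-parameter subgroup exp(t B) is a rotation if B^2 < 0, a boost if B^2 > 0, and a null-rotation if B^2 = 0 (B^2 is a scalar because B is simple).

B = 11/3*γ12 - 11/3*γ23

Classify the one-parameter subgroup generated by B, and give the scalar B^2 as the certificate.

B^2 term by term: the squares give (11/3)^2*(γ12)^2 + (-11/3)^2*(γ23)^2 = 121/9*(+1) + 121/9*(-1) = 0 (each basis 2-blade squares to minus the product of its generators' squares); cross terms between blades sharing an index anticommute and cancel. So B^2 = 0.
Answer: null-rotation, certificate B^2 = 0. The scalar 0 is the complete invariant here: its sign names the subgroup type.


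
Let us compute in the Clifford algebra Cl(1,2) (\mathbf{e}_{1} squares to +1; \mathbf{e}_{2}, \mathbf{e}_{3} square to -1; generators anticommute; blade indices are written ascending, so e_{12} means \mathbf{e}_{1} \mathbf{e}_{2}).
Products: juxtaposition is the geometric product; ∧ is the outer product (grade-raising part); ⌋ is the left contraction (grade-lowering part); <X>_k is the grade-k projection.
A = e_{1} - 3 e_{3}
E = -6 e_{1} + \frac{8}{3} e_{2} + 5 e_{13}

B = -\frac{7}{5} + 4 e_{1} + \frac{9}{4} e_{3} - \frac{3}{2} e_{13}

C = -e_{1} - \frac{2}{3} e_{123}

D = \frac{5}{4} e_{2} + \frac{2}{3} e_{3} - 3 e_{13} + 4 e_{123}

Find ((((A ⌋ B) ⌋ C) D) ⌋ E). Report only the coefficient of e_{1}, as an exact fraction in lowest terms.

step 1: \frac{43}{4} + \frac{9}{2} e_{1} - \frac{3}{2} e_{3}
step 2: -\frac{9}{2} - \frac{43}{4} e_{1} - e_{12} - 3 e_{23} - \frac{43}{6} e_{123}
step 3: \frac{86}{3} + \frac{53}{4} e_{1} - \frac{201}{8} e_{2} + \frac{43}{2} e_{3} - \frac{2543}{144} e_{12} - \frac{21}{8} e_{13} - 46 e_{23} - \frac{56}{3} e_{123}
step 4: -\frac{205}{8} - \frac{129}{2} e_{1} + \frac{688}{9} e_{2} + \frac{265}{4} e_{3} + \frac{430}{3} e_{13}
Answer: -\frac{129}{2}


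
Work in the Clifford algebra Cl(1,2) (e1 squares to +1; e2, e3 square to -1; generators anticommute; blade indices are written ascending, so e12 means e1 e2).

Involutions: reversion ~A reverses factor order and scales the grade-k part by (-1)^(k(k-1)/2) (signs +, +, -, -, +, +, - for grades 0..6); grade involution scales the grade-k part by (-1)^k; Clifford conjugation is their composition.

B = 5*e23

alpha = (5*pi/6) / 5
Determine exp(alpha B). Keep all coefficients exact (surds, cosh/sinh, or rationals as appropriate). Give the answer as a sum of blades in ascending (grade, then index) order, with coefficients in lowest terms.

B^2 = (5)^2*(e23)^2 = 25*(-1) = -25 (a basis 2-blade squares to minus the product of its generators' squares).
B^2 = -25 — a negative square means the series sums to a rotation: l = 5, alpha*l = 5*pi/6, so exp(alpha B) = cos(5*pi/6) + (sin(5*pi/6)/5)*B = -sqrt(3)/2 + (1/10)*B.
Answer: -sqrt(3)/2 + 1/2*e23


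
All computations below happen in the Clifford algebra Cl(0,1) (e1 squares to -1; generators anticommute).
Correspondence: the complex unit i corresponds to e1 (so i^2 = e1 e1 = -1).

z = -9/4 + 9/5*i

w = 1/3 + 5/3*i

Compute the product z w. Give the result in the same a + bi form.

In blades: z = -9/4 + 9/5*e1, w = 1/3 + 5/3*e1.
Distribute z over w term by term (generator squares from the signature, products reordered to ascending indices): (-9/4)*w = -3/4 - 15/4*e1; (9/5*e1)*w = -3 + 3/5*e1.
Sum: -15/4 - 63/20*e1; translating back through the correspondence:
Answer: -15/4 - 63/20*i


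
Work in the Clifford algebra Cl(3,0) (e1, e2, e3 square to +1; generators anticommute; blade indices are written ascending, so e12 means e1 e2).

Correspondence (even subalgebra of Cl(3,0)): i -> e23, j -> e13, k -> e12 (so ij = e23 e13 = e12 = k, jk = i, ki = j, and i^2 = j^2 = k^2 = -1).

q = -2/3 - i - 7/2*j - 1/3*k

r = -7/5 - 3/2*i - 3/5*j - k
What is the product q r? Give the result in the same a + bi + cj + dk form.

In blades: q = -2/3 - 1/3*e12 - 7/2*e13 - e23, r = -7/5 - e12 - 3/5*e13 - 3/2*e23.
Distribute q over r term by term (generator squares from the signature, products reordered to ascending indices): (-2/3)*r = 14/15 + 2/3*e12 + 2/5*e13 + e23; (-1/3*e12)*r = -1/3 + 7/15*e12 + 1/2*e13 - 1/5*e23; (-7/2*e13)*r = -21/10 - 21/4*e12 + 49/10*e13 + 7/2*e23; (-e23)*r = -3/2 + 3/5*e12 - e13 + 7/5*e23.
Sum: -3 - 211/60*e12 + 24/5*e13 + 57/10*e23; translating back through the correspondence:
Answer: -3 + 57/10*i + 24/5*j - 211/60*k


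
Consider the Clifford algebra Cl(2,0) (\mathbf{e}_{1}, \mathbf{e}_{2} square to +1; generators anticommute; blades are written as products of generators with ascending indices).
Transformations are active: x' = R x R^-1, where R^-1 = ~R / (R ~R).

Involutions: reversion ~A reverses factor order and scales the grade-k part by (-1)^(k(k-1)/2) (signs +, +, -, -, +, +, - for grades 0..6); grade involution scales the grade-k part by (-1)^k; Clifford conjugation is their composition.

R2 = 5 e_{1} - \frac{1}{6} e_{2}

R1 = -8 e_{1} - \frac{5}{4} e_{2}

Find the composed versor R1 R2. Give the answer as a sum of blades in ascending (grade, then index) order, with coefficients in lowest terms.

Distribute over the terms of R1 (each basis-blade product reordered to ascending indices, repeated generators contracted through their squares):
(-8 e_{1}) R2 = -40 + \frac{4}{3} e_{1} e_{2}
(-\frac{5}{4} e_{2}) R2 = \frac{5}{24} + \frac{25}{4} e_{1} e_{2}
Summing the partial products and collecting blades:
Answer: -\frac{955}{24} + \frac{91}{12} e_{1} e_{2}


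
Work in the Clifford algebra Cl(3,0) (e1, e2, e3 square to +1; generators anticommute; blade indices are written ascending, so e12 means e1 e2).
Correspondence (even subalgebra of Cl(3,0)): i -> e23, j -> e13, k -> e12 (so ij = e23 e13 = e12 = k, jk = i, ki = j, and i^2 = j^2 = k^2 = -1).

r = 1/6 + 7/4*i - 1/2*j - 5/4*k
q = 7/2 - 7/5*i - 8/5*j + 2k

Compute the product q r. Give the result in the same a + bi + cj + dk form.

In blades: q = 7/2 + 2*e12 - 8/5*e13 - 7/5*e23, r = 1/6 - 5/4*e12 - 1/2*e13 + 7/4*e23.
Distribute q over r term by term (generator squares from the signature, products reordered to ascending indices): (7/2)*r = 7/12 - 35/8*e12 - 7/4*e13 + 49/8*e23; (2*e12)*r = 5/2 + 1/3*e12 + 7/2*e13 + e23; (-8/5*e13)*r = -4/5 + 14/5*e12 - 4/15*e13 + 2*e23; (-7/5*e23)*r = 49/20 + 7/10*e12 - 7/4*e13 - 7/30*e23.
Sum: 71/15 - 13/24*e12 - 4/15*e13 + 1067/120*e23; translating back through the correspondence:
Answer: 71/15 + 1067/120*i - 4/15*j - 13/24*k


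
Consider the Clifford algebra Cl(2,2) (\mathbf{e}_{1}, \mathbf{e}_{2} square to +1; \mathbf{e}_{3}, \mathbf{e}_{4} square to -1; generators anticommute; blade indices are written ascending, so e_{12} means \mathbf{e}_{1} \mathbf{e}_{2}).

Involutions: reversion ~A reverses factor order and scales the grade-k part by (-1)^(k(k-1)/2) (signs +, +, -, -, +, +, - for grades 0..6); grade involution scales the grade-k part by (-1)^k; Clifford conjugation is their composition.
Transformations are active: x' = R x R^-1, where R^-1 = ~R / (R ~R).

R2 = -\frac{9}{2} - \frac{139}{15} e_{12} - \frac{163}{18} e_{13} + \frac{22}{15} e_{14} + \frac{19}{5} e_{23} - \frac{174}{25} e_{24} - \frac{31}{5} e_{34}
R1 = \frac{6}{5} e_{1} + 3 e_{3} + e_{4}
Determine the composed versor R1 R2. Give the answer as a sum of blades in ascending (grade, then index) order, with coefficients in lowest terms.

Distribute over the terms of R1 (each basis-blade product reordered to ascending indices, repeated generators contracted through their squares):
(\frac{6}{5} e_{1}) R2 = -\frac{27}{5} e_{1} - \frac{278}{25} e_{2} - \frac{163}{15} e_{3} + \frac{44}{25} e_{4} + \frac{114}{25} e_{123} - \frac{1044}{125} e_{124} - \frac{186}{25} e_{134}
(3 e_{3}) R2 = -\frac{163}{6} e_{1} + \frac{57}{5} e_{2} - \frac{27}{2} e_{3} + \frac{93}{5} e_{4} - \frac{139}{5} e_{123} - \frac{22}{5} e_{134} + \frac{522}{25} e_{234}
(e_{4}) R2 = \frac{22}{15} e_{1} - \frac{174}{25} e_{2} - \frac{31}{5} e_{3} - \frac{9}{2} e_{4} - \frac{139}{15} e_{124} - \frac{163}{18} e_{134} + \frac{19}{5} e_{234}
Summing the partial products and collecting blades:
Answer: -\frac{311}{10} e_{1} - \frac{167}{25} e_{2} - \frac{917}{30} e_{3} + \frac{793}{50} e_{4} - \frac{581}{25} e_{123} - \frac{6607}{375} e_{124} - \frac{9403}{450} e_{134} + \frac{617}{25} e_{234}


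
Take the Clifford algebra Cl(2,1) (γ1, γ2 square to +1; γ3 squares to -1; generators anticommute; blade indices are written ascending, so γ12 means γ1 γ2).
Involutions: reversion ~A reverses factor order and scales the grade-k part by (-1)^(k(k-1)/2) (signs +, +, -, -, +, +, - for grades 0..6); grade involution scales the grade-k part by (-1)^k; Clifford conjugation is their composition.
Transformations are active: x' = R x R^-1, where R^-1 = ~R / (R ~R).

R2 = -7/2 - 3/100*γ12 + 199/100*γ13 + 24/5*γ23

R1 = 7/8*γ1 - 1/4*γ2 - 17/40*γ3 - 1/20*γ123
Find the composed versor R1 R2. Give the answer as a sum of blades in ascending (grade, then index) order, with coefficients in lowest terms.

Distribute over the terms of R1 (each basis-blade product reordered to ascending indices, repeated generators contracted through their squares):
(7/8*γ1) R2 = -49/16*γ1 - 21/800*γ2 + 1393/800*γ3 + 21/5*γ123
(-1/4*γ2) R2 = -3/400*γ1 + 7/8*γ2 - 6/5*γ3 + 199/400*γ123
(-17/40*γ3) R2 = -3383/4000*γ1 - 51/25*γ2 + 119/80*γ3 + 51/4000*γ123
(-1/20*γ123) R2 = -6/25*γ1 + 199/2000*γ2 - 3/2000*γ3 + 7/40*γ123
Summing the partial products and collecting blades:
Answer: -16623/4000*γ1 - 4367/4000*γ2 + 8109/4000*γ3 + 19541/4000*γ123


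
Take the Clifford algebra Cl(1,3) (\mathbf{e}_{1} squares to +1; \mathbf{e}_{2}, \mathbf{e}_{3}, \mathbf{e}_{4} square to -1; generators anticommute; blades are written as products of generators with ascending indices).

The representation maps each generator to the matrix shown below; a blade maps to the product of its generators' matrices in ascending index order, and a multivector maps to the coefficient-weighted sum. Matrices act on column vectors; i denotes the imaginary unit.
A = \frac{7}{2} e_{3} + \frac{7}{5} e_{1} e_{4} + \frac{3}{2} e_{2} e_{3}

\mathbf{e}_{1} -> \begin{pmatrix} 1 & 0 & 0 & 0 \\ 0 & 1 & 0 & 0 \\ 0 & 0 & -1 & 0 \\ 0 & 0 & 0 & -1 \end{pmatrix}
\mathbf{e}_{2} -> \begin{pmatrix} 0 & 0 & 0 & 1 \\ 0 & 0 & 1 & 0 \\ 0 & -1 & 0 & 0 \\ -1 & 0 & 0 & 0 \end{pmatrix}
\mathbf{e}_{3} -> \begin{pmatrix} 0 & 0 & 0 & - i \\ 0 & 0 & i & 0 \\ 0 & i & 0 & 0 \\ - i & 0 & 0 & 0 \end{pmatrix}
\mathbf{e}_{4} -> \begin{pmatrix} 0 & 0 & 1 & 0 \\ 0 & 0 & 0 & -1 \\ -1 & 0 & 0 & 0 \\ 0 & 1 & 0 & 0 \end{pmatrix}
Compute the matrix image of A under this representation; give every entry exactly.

Bivector images (products of the table entries): rho(e_{1} e_{4}) = rho(\mathbf{e}_{1})rho(\mathbf{e}_{4}) = \begin{pmatrix} 0 & 0 & 1 & 0 \\ 0 & 0 & 0 & -1 \\ 1 & 0 & 0 & 0 \\ 0 & -1 & 0 & 0 \end{pmatrix}; rho(e_{2} e_{3}) = rho(\mathbf{e}_{2})rho(\mathbf{e}_{3}) = \begin{pmatrix} - i & 0 & 0 & 0 \\ 0 & i & 0 & 0 \\ 0 & 0 & - i & 0 \\ 0 & 0 & 0 & i \end{pmatrix}.
M = (\frac{7}{2})*rho(e_{3}) + (\frac{7}{5})*rho(e_{1} e_{4}) + (\frac{3}{2})*rho(e_{2} e_{3}), summed entrywise:
Answer: \begin{pmatrix} - \frac{3 i}{2} & 0 & \frac{7}{5} & - \frac{7 i}{2} \\ 0 & \frac{3 i}{2} & \frac{7 i}{2} & - \frac{7}{5} \\ \frac{7}{5} & \frac{7 i}{2} & - \frac{3 i}{2} & 0 \\ - \frac{7 i}{2} & - \frac{7}{5} & 0 & \frac{3 i}{2} \end{pmatrix}
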